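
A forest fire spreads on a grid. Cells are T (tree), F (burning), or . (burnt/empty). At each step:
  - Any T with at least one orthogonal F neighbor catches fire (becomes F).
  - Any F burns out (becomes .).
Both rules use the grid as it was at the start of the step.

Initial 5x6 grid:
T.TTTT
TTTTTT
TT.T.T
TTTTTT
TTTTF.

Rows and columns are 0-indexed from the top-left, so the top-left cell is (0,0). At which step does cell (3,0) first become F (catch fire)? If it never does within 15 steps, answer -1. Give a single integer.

Step 1: cell (3,0)='T' (+2 fires, +1 burnt)
Step 2: cell (3,0)='T' (+3 fires, +2 burnt)
Step 3: cell (3,0)='T' (+4 fires, +3 burnt)
Step 4: cell (3,0)='T' (+4 fires, +4 burnt)
Step 5: cell (3,0)='F' (+6 fires, +4 burnt)
  -> target ignites at step 5
Step 6: cell (3,0)='.' (+4 fires, +6 burnt)
Step 7: cell (3,0)='.' (+1 fires, +4 burnt)
Step 8: cell (3,0)='.' (+1 fires, +1 burnt)
Step 9: cell (3,0)='.' (+0 fires, +1 burnt)
  fire out at step 9

5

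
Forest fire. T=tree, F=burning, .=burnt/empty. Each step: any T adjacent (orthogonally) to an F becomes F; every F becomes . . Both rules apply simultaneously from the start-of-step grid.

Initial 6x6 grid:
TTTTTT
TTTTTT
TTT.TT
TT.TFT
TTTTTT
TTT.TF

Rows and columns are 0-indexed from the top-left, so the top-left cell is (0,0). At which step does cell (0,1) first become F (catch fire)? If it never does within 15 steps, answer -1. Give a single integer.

Step 1: cell (0,1)='T' (+6 fires, +2 burnt)
Step 2: cell (0,1)='T' (+3 fires, +6 burnt)
Step 3: cell (0,1)='T' (+4 fires, +3 burnt)
Step 4: cell (0,1)='T' (+5 fires, +4 burnt)
Step 5: cell (0,1)='T' (+6 fires, +5 burnt)
Step 6: cell (0,1)='F' (+5 fires, +6 burnt)
  -> target ignites at step 6
Step 7: cell (0,1)='.' (+2 fires, +5 burnt)
Step 8: cell (0,1)='.' (+0 fires, +2 burnt)
  fire out at step 8

6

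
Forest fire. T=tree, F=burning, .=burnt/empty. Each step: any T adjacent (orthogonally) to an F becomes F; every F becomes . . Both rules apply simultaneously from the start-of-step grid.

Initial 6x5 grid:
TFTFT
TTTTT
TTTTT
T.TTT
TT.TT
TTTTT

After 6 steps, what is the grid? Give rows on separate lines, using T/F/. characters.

Step 1: 5 trees catch fire, 2 burn out
  F.F.F
  TFTFT
  TTTTT
  T.TTT
  TT.TT
  TTTTT
Step 2: 5 trees catch fire, 5 burn out
  .....
  F.F.F
  TFTFT
  T.TTT
  TT.TT
  TTTTT
Step 3: 4 trees catch fire, 5 burn out
  .....
  .....
  F.F.F
  T.TFT
  TT.TT
  TTTTT
Step 4: 4 trees catch fire, 4 burn out
  .....
  .....
  .....
  F.F.F
  TT.FT
  TTTTT
Step 5: 3 trees catch fire, 4 burn out
  .....
  .....
  .....
  .....
  FT..F
  TTTFT
Step 6: 4 trees catch fire, 3 burn out
  .....
  .....
  .....
  .....
  .F...
  FTF.F

.....
.....
.....
.....
.F...
FTF.F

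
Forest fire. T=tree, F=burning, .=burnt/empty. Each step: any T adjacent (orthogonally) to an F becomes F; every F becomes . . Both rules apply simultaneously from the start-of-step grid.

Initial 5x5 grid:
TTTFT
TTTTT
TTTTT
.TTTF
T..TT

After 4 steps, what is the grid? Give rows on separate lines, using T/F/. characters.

Step 1: 6 trees catch fire, 2 burn out
  TTF.F
  TTTFT
  TTTTF
  .TTF.
  T..TF
Step 2: 6 trees catch fire, 6 burn out
  TF...
  TTF.F
  TTTF.
  .TF..
  T..F.
Step 3: 4 trees catch fire, 6 burn out
  F....
  TF...
  TTF..
  .F...
  T....
Step 4: 2 trees catch fire, 4 burn out
  .....
  F....
  TF...
  .....
  T....

.....
F....
TF...
.....
T....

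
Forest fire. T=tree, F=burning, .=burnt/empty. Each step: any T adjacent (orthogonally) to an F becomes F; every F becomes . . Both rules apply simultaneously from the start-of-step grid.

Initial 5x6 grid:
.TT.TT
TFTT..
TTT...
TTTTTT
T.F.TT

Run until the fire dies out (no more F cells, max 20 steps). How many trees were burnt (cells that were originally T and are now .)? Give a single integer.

Step 1: +5 fires, +2 burnt (F count now 5)
Step 2: +6 fires, +5 burnt (F count now 6)
Step 3: +2 fires, +6 burnt (F count now 2)
Step 4: +3 fires, +2 burnt (F count now 3)
Step 5: +1 fires, +3 burnt (F count now 1)
Step 6: +0 fires, +1 burnt (F count now 0)
Fire out after step 6
Initially T: 19, now '.': 28
Total burnt (originally-T cells now '.'): 17

Answer: 17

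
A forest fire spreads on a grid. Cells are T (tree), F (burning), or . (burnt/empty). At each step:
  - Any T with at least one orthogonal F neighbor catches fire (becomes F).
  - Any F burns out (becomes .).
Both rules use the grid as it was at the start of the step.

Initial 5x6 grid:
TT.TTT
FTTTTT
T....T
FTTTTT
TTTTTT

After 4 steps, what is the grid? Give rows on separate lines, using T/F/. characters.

Step 1: 5 trees catch fire, 2 burn out
  FT.TTT
  .FTTTT
  F....T
  .FTTTT
  FTTTTT
Step 2: 4 trees catch fire, 5 burn out
  .F.TTT
  ..FTTT
  .....T
  ..FTTT
  .FTTTT
Step 3: 3 trees catch fire, 4 burn out
  ...TTT
  ...FTT
  .....T
  ...FTT
  ..FTTT
Step 4: 4 trees catch fire, 3 burn out
  ...FTT
  ....FT
  .....T
  ....FT
  ...FTT

...FTT
....FT
.....T
....FT
...FTT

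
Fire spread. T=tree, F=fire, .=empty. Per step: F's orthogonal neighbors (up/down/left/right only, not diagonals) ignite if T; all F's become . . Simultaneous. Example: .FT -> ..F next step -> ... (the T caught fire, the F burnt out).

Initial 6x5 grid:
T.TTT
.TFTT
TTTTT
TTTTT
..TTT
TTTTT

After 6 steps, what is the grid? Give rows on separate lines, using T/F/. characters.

Step 1: 4 trees catch fire, 1 burn out
  T.FTT
  .F.FT
  TTFTT
  TTTTT
  ..TTT
  TTTTT
Step 2: 5 trees catch fire, 4 burn out
  T..FT
  ....F
  TF.FT
  TTFTT
  ..TTT
  TTTTT
Step 3: 6 trees catch fire, 5 burn out
  T...F
  .....
  F...F
  TF.FT
  ..FTT
  TTTTT
Step 4: 4 trees catch fire, 6 burn out
  T....
  .....
  .....
  F...F
  ...FT
  TTFTT
Step 5: 3 trees catch fire, 4 burn out
  T....
  .....
  .....
  .....
  ....F
  TF.FT
Step 6: 2 trees catch fire, 3 burn out
  T....
  .....
  .....
  .....
  .....
  F...F

T....
.....
.....
.....
.....
F...F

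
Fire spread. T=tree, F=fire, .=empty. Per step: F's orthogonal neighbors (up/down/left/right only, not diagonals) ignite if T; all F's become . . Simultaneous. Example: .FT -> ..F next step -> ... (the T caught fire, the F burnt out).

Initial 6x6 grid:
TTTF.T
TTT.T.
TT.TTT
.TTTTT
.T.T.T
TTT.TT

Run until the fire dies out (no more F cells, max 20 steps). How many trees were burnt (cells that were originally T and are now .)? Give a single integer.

Step 1: +1 fires, +1 burnt (F count now 1)
Step 2: +2 fires, +1 burnt (F count now 2)
Step 3: +2 fires, +2 burnt (F count now 2)
Step 4: +2 fires, +2 burnt (F count now 2)
Step 5: +2 fires, +2 burnt (F count now 2)
Step 6: +2 fires, +2 burnt (F count now 2)
Step 7: +2 fires, +2 burnt (F count now 2)
Step 8: +5 fires, +2 burnt (F count now 5)
Step 9: +2 fires, +5 burnt (F count now 2)
Step 10: +3 fires, +2 burnt (F count now 3)
Step 11: +1 fires, +3 burnt (F count now 1)
Step 12: +1 fires, +1 burnt (F count now 1)
Step 13: +0 fires, +1 burnt (F count now 0)
Fire out after step 13
Initially T: 26, now '.': 35
Total burnt (originally-T cells now '.'): 25

Answer: 25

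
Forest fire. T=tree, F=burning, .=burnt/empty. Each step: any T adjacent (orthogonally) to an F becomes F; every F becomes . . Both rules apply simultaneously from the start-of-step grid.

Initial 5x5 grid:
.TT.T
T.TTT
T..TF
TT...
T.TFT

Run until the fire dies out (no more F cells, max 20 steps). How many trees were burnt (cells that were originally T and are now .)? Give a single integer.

Step 1: +4 fires, +2 burnt (F count now 4)
Step 2: +2 fires, +4 burnt (F count now 2)
Step 3: +1 fires, +2 burnt (F count now 1)
Step 4: +1 fires, +1 burnt (F count now 1)
Step 5: +1 fires, +1 burnt (F count now 1)
Step 6: +0 fires, +1 burnt (F count now 0)
Fire out after step 6
Initially T: 14, now '.': 20
Total burnt (originally-T cells now '.'): 9

Answer: 9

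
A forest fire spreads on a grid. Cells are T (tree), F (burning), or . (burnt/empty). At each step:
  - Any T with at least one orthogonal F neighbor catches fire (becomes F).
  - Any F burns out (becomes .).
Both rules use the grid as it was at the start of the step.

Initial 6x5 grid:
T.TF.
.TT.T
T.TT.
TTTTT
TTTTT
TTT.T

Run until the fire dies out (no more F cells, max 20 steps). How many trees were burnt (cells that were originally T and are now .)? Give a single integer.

Answer: 20

Derivation:
Step 1: +1 fires, +1 burnt (F count now 1)
Step 2: +1 fires, +1 burnt (F count now 1)
Step 3: +2 fires, +1 burnt (F count now 2)
Step 4: +2 fires, +2 burnt (F count now 2)
Step 5: +3 fires, +2 burnt (F count now 3)
Step 6: +5 fires, +3 burnt (F count now 5)
Step 7: +4 fires, +5 burnt (F count now 4)
Step 8: +2 fires, +4 burnt (F count now 2)
Step 9: +0 fires, +2 burnt (F count now 0)
Fire out after step 9
Initially T: 22, now '.': 28
Total burnt (originally-T cells now '.'): 20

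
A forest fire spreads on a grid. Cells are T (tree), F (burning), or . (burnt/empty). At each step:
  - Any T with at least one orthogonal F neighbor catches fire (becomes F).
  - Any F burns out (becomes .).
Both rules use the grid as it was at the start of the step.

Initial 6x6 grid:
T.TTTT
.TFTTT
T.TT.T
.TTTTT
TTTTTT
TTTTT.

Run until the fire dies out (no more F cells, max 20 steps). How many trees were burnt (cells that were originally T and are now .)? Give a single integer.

Step 1: +4 fires, +1 burnt (F count now 4)
Step 2: +4 fires, +4 burnt (F count now 4)
Step 3: +5 fires, +4 burnt (F count now 5)
Step 4: +6 fires, +5 burnt (F count now 6)
Step 5: +5 fires, +6 burnt (F count now 5)
Step 6: +3 fires, +5 burnt (F count now 3)
Step 7: +0 fires, +3 burnt (F count now 0)
Fire out after step 7
Initially T: 29, now '.': 34
Total burnt (originally-T cells now '.'): 27

Answer: 27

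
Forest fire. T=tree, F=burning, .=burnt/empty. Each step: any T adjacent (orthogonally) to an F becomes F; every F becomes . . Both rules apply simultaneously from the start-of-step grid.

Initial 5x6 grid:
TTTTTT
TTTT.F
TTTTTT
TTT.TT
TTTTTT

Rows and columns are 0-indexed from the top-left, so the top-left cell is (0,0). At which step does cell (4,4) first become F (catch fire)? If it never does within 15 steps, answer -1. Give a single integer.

Step 1: cell (4,4)='T' (+2 fires, +1 burnt)
Step 2: cell (4,4)='T' (+3 fires, +2 burnt)
Step 3: cell (4,4)='T' (+4 fires, +3 burnt)
Step 4: cell (4,4)='F' (+4 fires, +4 burnt)
  -> target ignites at step 4
Step 5: cell (4,4)='.' (+5 fires, +4 burnt)
Step 6: cell (4,4)='.' (+5 fires, +5 burnt)
Step 7: cell (4,4)='.' (+3 fires, +5 burnt)
Step 8: cell (4,4)='.' (+1 fires, +3 burnt)
Step 9: cell (4,4)='.' (+0 fires, +1 burnt)
  fire out at step 9

4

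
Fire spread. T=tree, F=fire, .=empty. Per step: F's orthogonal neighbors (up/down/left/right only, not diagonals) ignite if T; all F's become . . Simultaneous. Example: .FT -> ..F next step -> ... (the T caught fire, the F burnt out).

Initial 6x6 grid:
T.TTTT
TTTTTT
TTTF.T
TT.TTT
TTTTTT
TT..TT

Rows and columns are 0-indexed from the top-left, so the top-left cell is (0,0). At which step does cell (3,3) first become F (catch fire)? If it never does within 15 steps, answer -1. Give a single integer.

Step 1: cell (3,3)='F' (+3 fires, +1 burnt)
  -> target ignites at step 1
Step 2: cell (3,3)='.' (+6 fires, +3 burnt)
Step 3: cell (3,3)='.' (+9 fires, +6 burnt)
Step 4: cell (3,3)='.' (+7 fires, +9 burnt)
Step 5: cell (3,3)='.' (+4 fires, +7 burnt)
Step 6: cell (3,3)='.' (+1 fires, +4 burnt)
Step 7: cell (3,3)='.' (+0 fires, +1 burnt)
  fire out at step 7

1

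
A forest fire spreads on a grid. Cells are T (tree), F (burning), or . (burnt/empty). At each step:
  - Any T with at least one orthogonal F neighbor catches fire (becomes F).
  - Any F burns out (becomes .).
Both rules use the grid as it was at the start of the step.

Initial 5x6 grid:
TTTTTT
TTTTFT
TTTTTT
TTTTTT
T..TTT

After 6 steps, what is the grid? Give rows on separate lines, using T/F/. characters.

Step 1: 4 trees catch fire, 1 burn out
  TTTTFT
  TTTF.F
  TTTTFT
  TTTTTT
  T..TTT
Step 2: 6 trees catch fire, 4 burn out
  TTTF.F
  TTF...
  TTTF.F
  TTTTFT
  T..TTT
Step 3: 6 trees catch fire, 6 burn out
  TTF...
  TF....
  TTF...
  TTTF.F
  T..TFT
Step 4: 6 trees catch fire, 6 burn out
  TF....
  F.....
  TF....
  TTF...
  T..F.F
Step 5: 3 trees catch fire, 6 burn out
  F.....
  ......
  F.....
  TF....
  T.....
Step 6: 1 trees catch fire, 3 burn out
  ......
  ......
  ......
  F.....
  T.....

......
......
......
F.....
T.....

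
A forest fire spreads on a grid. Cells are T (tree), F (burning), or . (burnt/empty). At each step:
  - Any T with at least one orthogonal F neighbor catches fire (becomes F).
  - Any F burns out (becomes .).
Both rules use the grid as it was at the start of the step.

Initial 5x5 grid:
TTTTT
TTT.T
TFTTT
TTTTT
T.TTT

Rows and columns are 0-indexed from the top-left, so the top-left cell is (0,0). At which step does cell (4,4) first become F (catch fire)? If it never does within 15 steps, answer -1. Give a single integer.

Step 1: cell (4,4)='T' (+4 fires, +1 burnt)
Step 2: cell (4,4)='T' (+6 fires, +4 burnt)
Step 3: cell (4,4)='T' (+6 fires, +6 burnt)
Step 4: cell (4,4)='T' (+4 fires, +6 burnt)
Step 5: cell (4,4)='F' (+2 fires, +4 burnt)
  -> target ignites at step 5
Step 6: cell (4,4)='.' (+0 fires, +2 burnt)
  fire out at step 6

5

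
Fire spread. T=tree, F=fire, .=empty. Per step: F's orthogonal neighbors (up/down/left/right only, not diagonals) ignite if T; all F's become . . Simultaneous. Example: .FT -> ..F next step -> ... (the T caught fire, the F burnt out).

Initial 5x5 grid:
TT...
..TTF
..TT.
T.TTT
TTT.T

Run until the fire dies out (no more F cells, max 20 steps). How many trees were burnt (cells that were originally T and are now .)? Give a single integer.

Answer: 12

Derivation:
Step 1: +1 fires, +1 burnt (F count now 1)
Step 2: +2 fires, +1 burnt (F count now 2)
Step 3: +2 fires, +2 burnt (F count now 2)
Step 4: +2 fires, +2 burnt (F count now 2)
Step 5: +2 fires, +2 burnt (F count now 2)
Step 6: +1 fires, +2 burnt (F count now 1)
Step 7: +1 fires, +1 burnt (F count now 1)
Step 8: +1 fires, +1 burnt (F count now 1)
Step 9: +0 fires, +1 burnt (F count now 0)
Fire out after step 9
Initially T: 14, now '.': 23
Total burnt (originally-T cells now '.'): 12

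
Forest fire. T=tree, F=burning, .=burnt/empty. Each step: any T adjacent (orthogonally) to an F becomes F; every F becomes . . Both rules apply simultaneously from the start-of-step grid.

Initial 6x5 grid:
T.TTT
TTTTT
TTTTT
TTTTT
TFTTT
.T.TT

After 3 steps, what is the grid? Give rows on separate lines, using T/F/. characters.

Step 1: 4 trees catch fire, 1 burn out
  T.TTT
  TTTTT
  TTTTT
  TFTTT
  F.FTT
  .F.TT
Step 2: 4 trees catch fire, 4 burn out
  T.TTT
  TTTTT
  TFTTT
  F.FTT
  ...FT
  ...TT
Step 3: 6 trees catch fire, 4 burn out
  T.TTT
  TFTTT
  F.FTT
  ...FT
  ....F
  ...FT

T.TTT
TFTTT
F.FTT
...FT
....F
...FT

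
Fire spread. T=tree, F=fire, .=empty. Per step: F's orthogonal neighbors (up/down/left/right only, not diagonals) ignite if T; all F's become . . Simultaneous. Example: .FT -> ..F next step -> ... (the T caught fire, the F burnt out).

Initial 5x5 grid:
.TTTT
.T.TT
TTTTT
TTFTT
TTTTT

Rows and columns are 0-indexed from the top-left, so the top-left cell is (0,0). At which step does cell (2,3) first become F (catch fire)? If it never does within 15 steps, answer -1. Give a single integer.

Step 1: cell (2,3)='T' (+4 fires, +1 burnt)
Step 2: cell (2,3)='F' (+6 fires, +4 burnt)
  -> target ignites at step 2
Step 3: cell (2,3)='.' (+6 fires, +6 burnt)
Step 4: cell (2,3)='.' (+3 fires, +6 burnt)
Step 5: cell (2,3)='.' (+2 fires, +3 burnt)
Step 6: cell (2,3)='.' (+0 fires, +2 burnt)
  fire out at step 6

2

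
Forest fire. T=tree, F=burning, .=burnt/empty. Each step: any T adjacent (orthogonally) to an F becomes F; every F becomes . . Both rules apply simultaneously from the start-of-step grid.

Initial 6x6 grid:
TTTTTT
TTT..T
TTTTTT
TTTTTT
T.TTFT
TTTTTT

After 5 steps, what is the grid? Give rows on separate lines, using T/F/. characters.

Step 1: 4 trees catch fire, 1 burn out
  TTTTTT
  TTT..T
  TTTTTT
  TTTTFT
  T.TF.F
  TTTTFT
Step 2: 6 trees catch fire, 4 burn out
  TTTTTT
  TTT..T
  TTTTFT
  TTTF.F
  T.F...
  TTTF.F
Step 3: 4 trees catch fire, 6 burn out
  TTTTTT
  TTT..T
  TTTF.F
  TTF...
  T.....
  TTF...
Step 4: 4 trees catch fire, 4 burn out
  TTTTTT
  TTT..F
  TTF...
  TF....
  T.....
  TF....
Step 5: 5 trees catch fire, 4 burn out
  TTTTTF
  TTF...
  TF....
  F.....
  T.....
  F.....

TTTTTF
TTF...
TF....
F.....
T.....
F.....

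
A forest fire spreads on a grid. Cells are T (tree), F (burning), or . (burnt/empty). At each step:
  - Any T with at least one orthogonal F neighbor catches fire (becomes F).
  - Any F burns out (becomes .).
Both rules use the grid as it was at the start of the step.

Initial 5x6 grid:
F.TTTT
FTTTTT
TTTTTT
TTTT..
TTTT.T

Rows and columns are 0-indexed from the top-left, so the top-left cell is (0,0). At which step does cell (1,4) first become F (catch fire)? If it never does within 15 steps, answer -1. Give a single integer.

Step 1: cell (1,4)='T' (+2 fires, +2 burnt)
Step 2: cell (1,4)='T' (+3 fires, +2 burnt)
Step 3: cell (1,4)='T' (+5 fires, +3 burnt)
Step 4: cell (1,4)='F' (+5 fires, +5 burnt)
  -> target ignites at step 4
Step 5: cell (1,4)='.' (+5 fires, +5 burnt)
Step 6: cell (1,4)='.' (+3 fires, +5 burnt)
Step 7: cell (1,4)='.' (+0 fires, +3 burnt)
  fire out at step 7

4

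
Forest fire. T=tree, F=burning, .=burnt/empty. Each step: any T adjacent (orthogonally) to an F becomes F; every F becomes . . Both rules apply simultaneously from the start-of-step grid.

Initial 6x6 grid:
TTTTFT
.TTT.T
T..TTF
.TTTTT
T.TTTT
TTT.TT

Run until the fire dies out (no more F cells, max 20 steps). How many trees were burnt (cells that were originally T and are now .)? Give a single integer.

Step 1: +5 fires, +2 burnt (F count now 5)
Step 2: +5 fires, +5 burnt (F count now 5)
Step 3: +5 fires, +5 burnt (F count now 5)
Step 4: +5 fires, +5 burnt (F count now 5)
Step 5: +2 fires, +5 burnt (F count now 2)
Step 6: +1 fires, +2 burnt (F count now 1)
Step 7: +1 fires, +1 burnt (F count now 1)
Step 8: +1 fires, +1 burnt (F count now 1)
Step 9: +1 fires, +1 burnt (F count now 1)
Step 10: +0 fires, +1 burnt (F count now 0)
Fire out after step 10
Initially T: 27, now '.': 35
Total burnt (originally-T cells now '.'): 26

Answer: 26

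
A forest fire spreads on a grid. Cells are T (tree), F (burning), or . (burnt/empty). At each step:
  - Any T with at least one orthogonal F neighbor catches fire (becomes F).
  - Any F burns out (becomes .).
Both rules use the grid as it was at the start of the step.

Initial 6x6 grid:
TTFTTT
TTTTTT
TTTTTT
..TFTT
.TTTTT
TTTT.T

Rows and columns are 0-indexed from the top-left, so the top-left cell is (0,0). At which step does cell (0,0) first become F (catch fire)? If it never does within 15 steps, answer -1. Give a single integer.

Step 1: cell (0,0)='T' (+7 fires, +2 burnt)
Step 2: cell (0,0)='F' (+10 fires, +7 burnt)
  -> target ignites at step 2
Step 3: cell (0,0)='.' (+8 fires, +10 burnt)
Step 4: cell (0,0)='.' (+4 fires, +8 burnt)
Step 5: cell (0,0)='.' (+1 fires, +4 burnt)
Step 6: cell (0,0)='.' (+0 fires, +1 burnt)
  fire out at step 6

2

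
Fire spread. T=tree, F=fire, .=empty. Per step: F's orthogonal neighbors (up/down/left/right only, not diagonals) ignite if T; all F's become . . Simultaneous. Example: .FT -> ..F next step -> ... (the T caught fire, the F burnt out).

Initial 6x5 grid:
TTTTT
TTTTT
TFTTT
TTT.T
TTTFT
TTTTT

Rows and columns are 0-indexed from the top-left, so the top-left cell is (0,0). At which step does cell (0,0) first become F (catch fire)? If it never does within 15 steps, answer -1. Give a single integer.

Step 1: cell (0,0)='T' (+7 fires, +2 burnt)
Step 2: cell (0,0)='T' (+10 fires, +7 burnt)
Step 3: cell (0,0)='F' (+6 fires, +10 burnt)
  -> target ignites at step 3
Step 4: cell (0,0)='.' (+3 fires, +6 burnt)
Step 5: cell (0,0)='.' (+1 fires, +3 burnt)
Step 6: cell (0,0)='.' (+0 fires, +1 burnt)
  fire out at step 6

3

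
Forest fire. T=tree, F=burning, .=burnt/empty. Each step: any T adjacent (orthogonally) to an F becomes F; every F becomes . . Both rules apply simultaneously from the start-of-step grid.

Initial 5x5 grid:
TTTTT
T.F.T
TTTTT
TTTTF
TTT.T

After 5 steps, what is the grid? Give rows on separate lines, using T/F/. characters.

Step 1: 5 trees catch fire, 2 burn out
  TTFTT
  T...T
  TTFTF
  TTTF.
  TTT.F
Step 2: 6 trees catch fire, 5 burn out
  TF.FT
  T...F
  TF.F.
  TTF..
  TTT..
Step 3: 5 trees catch fire, 6 burn out
  F...F
  T....
  F....
  TF...
  TTF..
Step 4: 3 trees catch fire, 5 burn out
  .....
  F....
  .....
  F....
  TF...
Step 5: 1 trees catch fire, 3 burn out
  .....
  .....
  .....
  .....
  F....

.....
.....
.....
.....
F....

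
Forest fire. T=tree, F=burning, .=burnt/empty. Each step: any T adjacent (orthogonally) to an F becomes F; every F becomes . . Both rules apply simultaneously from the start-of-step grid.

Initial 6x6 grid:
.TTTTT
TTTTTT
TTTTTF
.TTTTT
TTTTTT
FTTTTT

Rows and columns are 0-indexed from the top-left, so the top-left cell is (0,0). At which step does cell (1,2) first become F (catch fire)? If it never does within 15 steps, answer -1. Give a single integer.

Step 1: cell (1,2)='T' (+5 fires, +2 burnt)
Step 2: cell (1,2)='T' (+7 fires, +5 burnt)
Step 3: cell (1,2)='T' (+9 fires, +7 burnt)
Step 4: cell (1,2)='F' (+6 fires, +9 burnt)
  -> target ignites at step 4
Step 5: cell (1,2)='.' (+3 fires, +6 burnt)
Step 6: cell (1,2)='.' (+2 fires, +3 burnt)
Step 7: cell (1,2)='.' (+0 fires, +2 burnt)
  fire out at step 7

4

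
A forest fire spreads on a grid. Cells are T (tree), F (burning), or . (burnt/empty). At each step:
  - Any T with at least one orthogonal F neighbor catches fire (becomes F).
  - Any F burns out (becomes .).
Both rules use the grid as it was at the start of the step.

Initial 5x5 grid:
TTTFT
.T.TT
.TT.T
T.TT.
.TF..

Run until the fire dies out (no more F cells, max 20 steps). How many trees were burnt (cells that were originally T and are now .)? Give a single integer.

Step 1: +5 fires, +2 burnt (F count now 5)
Step 2: +4 fires, +5 burnt (F count now 4)
Step 3: +4 fires, +4 burnt (F count now 4)
Step 4: +0 fires, +4 burnt (F count now 0)
Fire out after step 4
Initially T: 14, now '.': 24
Total burnt (originally-T cells now '.'): 13

Answer: 13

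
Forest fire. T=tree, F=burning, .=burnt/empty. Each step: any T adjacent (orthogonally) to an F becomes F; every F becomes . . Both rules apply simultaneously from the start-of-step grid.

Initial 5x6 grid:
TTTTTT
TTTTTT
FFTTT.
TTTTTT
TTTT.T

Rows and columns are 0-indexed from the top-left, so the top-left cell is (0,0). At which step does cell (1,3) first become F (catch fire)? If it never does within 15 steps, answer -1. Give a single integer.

Step 1: cell (1,3)='T' (+5 fires, +2 burnt)
Step 2: cell (1,3)='T' (+7 fires, +5 burnt)
Step 3: cell (1,3)='F' (+5 fires, +7 burnt)
  -> target ignites at step 3
Step 4: cell (1,3)='.' (+4 fires, +5 burnt)
Step 5: cell (1,3)='.' (+3 fires, +4 burnt)
Step 6: cell (1,3)='.' (+2 fires, +3 burnt)
Step 7: cell (1,3)='.' (+0 fires, +2 burnt)
  fire out at step 7

3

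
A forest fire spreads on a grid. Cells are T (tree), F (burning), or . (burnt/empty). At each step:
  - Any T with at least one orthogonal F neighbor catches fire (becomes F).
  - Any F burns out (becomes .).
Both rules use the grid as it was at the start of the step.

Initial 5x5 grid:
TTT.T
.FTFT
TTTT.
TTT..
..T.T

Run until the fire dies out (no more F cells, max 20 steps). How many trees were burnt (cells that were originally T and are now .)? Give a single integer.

Step 1: +5 fires, +2 burnt (F count now 5)
Step 2: +6 fires, +5 burnt (F count now 6)
Step 3: +2 fires, +6 burnt (F count now 2)
Step 4: +1 fires, +2 burnt (F count now 1)
Step 5: +0 fires, +1 burnt (F count now 0)
Fire out after step 5
Initially T: 15, now '.': 24
Total burnt (originally-T cells now '.'): 14

Answer: 14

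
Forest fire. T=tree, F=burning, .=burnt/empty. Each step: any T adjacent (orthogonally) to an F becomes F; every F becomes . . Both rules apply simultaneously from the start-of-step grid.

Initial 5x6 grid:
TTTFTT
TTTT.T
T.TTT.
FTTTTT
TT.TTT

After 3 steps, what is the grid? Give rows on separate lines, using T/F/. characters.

Step 1: 6 trees catch fire, 2 burn out
  TTF.FT
  TTTF.T
  F.TTT.
  .FTTTT
  FT.TTT
Step 2: 7 trees catch fire, 6 burn out
  TF...F
  FTF..T
  ..TFT.
  ..FTTT
  .F.TTT
Step 3: 6 trees catch fire, 7 burn out
  F.....
  .F...F
  ..F.F.
  ...FTT
  ...TTT

F.....
.F...F
..F.F.
...FTT
...TTT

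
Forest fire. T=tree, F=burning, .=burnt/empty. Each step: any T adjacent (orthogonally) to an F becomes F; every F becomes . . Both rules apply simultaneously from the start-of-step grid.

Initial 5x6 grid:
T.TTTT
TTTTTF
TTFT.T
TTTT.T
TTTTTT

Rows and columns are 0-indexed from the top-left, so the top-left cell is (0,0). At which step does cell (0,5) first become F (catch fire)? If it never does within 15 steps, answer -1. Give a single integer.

Step 1: cell (0,5)='F' (+7 fires, +2 burnt)
  -> target ignites at step 1
Step 2: cell (0,5)='.' (+9 fires, +7 burnt)
Step 3: cell (0,5)='.' (+6 fires, +9 burnt)
Step 4: cell (0,5)='.' (+3 fires, +6 burnt)
Step 5: cell (0,5)='.' (+0 fires, +3 burnt)
  fire out at step 5

1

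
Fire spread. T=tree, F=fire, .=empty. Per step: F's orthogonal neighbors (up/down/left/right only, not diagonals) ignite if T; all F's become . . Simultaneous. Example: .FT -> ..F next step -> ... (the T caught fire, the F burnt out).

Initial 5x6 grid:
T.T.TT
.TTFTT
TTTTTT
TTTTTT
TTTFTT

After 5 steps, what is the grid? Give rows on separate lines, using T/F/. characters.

Step 1: 6 trees catch fire, 2 burn out
  T.T.TT
  .TF.FT
  TTTFTT
  TTTFTT
  TTF.FT
Step 2: 10 trees catch fire, 6 burn out
  T.F.FT
  .F...F
  TTF.FT
  TTF.FT
  TF...F
Step 3: 6 trees catch fire, 10 burn out
  T....F
  ......
  TF...F
  TF...F
  F.....
Step 4: 2 trees catch fire, 6 burn out
  T.....
  ......
  F.....
  F.....
  ......
Step 5: 0 trees catch fire, 2 burn out
  T.....
  ......
  ......
  ......
  ......

T.....
......
......
......
......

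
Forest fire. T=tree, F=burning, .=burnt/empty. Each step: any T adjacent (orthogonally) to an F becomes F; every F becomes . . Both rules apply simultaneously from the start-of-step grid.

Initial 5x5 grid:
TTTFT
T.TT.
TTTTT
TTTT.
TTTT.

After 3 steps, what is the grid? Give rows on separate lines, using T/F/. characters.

Step 1: 3 trees catch fire, 1 burn out
  TTF.F
  T.TF.
  TTTTT
  TTTT.
  TTTT.
Step 2: 3 trees catch fire, 3 burn out
  TF...
  T.F..
  TTTFT
  TTTT.
  TTTT.
Step 3: 4 trees catch fire, 3 burn out
  F....
  T....
  TTF.F
  TTTF.
  TTTT.

F....
T....
TTF.F
TTTF.
TTTT.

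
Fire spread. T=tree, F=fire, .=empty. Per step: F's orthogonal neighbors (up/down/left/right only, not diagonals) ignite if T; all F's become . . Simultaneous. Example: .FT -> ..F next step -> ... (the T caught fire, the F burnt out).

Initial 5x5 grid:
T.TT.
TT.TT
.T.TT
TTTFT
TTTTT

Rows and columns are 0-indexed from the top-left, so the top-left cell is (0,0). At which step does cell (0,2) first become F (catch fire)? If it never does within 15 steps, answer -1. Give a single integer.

Step 1: cell (0,2)='T' (+4 fires, +1 burnt)
Step 2: cell (0,2)='T' (+5 fires, +4 burnt)
Step 3: cell (0,2)='T' (+5 fires, +5 burnt)
Step 4: cell (0,2)='F' (+3 fires, +5 burnt)
  -> target ignites at step 4
Step 5: cell (0,2)='.' (+1 fires, +3 burnt)
Step 6: cell (0,2)='.' (+1 fires, +1 burnt)
Step 7: cell (0,2)='.' (+0 fires, +1 burnt)
  fire out at step 7

4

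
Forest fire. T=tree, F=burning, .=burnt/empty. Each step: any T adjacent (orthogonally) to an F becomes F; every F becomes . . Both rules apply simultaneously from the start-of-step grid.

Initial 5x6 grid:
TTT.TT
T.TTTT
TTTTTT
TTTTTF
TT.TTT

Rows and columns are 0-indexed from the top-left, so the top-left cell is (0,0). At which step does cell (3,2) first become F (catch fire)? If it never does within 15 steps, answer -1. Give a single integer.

Step 1: cell (3,2)='T' (+3 fires, +1 burnt)
Step 2: cell (3,2)='T' (+4 fires, +3 burnt)
Step 3: cell (3,2)='F' (+5 fires, +4 burnt)
  -> target ignites at step 3
Step 4: cell (3,2)='.' (+4 fires, +5 burnt)
Step 5: cell (3,2)='.' (+4 fires, +4 burnt)
Step 6: cell (3,2)='.' (+3 fires, +4 burnt)
Step 7: cell (3,2)='.' (+2 fires, +3 burnt)
Step 8: cell (3,2)='.' (+1 fires, +2 burnt)
Step 9: cell (3,2)='.' (+0 fires, +1 burnt)
  fire out at step 9

3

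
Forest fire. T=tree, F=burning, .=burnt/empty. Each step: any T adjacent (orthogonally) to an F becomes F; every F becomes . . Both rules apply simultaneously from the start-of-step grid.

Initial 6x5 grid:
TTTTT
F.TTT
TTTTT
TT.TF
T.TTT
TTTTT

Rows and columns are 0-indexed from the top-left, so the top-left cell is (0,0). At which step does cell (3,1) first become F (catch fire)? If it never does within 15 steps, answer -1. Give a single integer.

Step 1: cell (3,1)='T' (+5 fires, +2 burnt)
Step 2: cell (3,1)='T' (+7 fires, +5 burnt)
Step 3: cell (3,1)='F' (+8 fires, +7 burnt)
  -> target ignites at step 3
Step 4: cell (3,1)='.' (+4 fires, +8 burnt)
Step 5: cell (3,1)='.' (+1 fires, +4 burnt)
Step 6: cell (3,1)='.' (+0 fires, +1 burnt)
  fire out at step 6

3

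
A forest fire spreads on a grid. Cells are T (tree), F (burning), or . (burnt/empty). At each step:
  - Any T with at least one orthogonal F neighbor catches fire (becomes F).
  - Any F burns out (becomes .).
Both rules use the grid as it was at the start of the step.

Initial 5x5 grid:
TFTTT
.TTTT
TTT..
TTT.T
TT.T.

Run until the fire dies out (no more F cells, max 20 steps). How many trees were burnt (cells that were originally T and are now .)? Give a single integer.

Step 1: +3 fires, +1 burnt (F count now 3)
Step 2: +3 fires, +3 burnt (F count now 3)
Step 3: +5 fires, +3 burnt (F count now 5)
Step 4: +4 fires, +5 burnt (F count now 4)
Step 5: +1 fires, +4 burnt (F count now 1)
Step 6: +0 fires, +1 burnt (F count now 0)
Fire out after step 6
Initially T: 18, now '.': 23
Total burnt (originally-T cells now '.'): 16

Answer: 16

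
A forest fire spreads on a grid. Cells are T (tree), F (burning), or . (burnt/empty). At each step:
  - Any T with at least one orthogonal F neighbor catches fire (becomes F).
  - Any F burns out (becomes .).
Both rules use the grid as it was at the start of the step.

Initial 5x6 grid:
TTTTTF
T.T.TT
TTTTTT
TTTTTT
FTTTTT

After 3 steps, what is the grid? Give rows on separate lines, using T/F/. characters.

Step 1: 4 trees catch fire, 2 burn out
  TTTTF.
  T.T.TF
  TTTTTT
  FTTTTT
  .FTTTT
Step 2: 6 trees catch fire, 4 burn out
  TTTF..
  T.T.F.
  FTTTTF
  .FTTTT
  ..FTTT
Step 3: 7 trees catch fire, 6 burn out
  TTF...
  F.T...
  .FTTF.
  ..FTTF
  ...FTT

TTF...
F.T...
.FTTF.
..FTTF
...FTT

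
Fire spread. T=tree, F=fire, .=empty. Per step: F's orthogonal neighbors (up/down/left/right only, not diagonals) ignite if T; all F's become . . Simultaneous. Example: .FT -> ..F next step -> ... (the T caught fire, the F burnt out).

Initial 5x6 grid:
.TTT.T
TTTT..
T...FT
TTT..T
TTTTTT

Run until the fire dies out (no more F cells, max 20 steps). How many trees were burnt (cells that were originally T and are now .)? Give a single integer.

Step 1: +1 fires, +1 burnt (F count now 1)
Step 2: +1 fires, +1 burnt (F count now 1)
Step 3: +1 fires, +1 burnt (F count now 1)
Step 4: +1 fires, +1 burnt (F count now 1)
Step 5: +1 fires, +1 burnt (F count now 1)
Step 6: +1 fires, +1 burnt (F count now 1)
Step 7: +2 fires, +1 burnt (F count now 2)
Step 8: +2 fires, +2 burnt (F count now 2)
Step 9: +1 fires, +2 burnt (F count now 1)
Step 10: +1 fires, +1 burnt (F count now 1)
Step 11: +1 fires, +1 burnt (F count now 1)
Step 12: +1 fires, +1 burnt (F count now 1)
Step 13: +2 fires, +1 burnt (F count now 2)
Step 14: +2 fires, +2 burnt (F count now 2)
Step 15: +1 fires, +2 burnt (F count now 1)
Step 16: +0 fires, +1 burnt (F count now 0)
Fire out after step 16
Initially T: 20, now '.': 29
Total burnt (originally-T cells now '.'): 19

Answer: 19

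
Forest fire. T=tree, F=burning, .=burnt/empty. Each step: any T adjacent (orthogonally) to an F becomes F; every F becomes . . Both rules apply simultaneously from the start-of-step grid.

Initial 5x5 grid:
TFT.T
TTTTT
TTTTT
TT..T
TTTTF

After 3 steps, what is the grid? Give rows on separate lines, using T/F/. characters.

Step 1: 5 trees catch fire, 2 burn out
  F.F.T
  TFTTT
  TTTTT
  TT..F
  TTTF.
Step 2: 5 trees catch fire, 5 burn out
  ....T
  F.FTT
  TFTTF
  TT...
  TTF..
Step 3: 7 trees catch fire, 5 burn out
  ....T
  ...FF
  F.FF.
  TF...
  TF...

....T
...FF
F.FF.
TF...
TF...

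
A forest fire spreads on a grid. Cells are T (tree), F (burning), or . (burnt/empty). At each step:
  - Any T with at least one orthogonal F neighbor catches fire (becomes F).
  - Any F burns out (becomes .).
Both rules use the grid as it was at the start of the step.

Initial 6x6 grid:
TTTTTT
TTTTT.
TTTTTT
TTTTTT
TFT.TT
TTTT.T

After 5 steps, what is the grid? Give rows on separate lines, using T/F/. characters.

Step 1: 4 trees catch fire, 1 burn out
  TTTTTT
  TTTTT.
  TTTTTT
  TFTTTT
  F.F.TT
  TFTT.T
Step 2: 5 trees catch fire, 4 burn out
  TTTTTT
  TTTTT.
  TFTTTT
  F.FTTT
  ....TT
  F.FT.T
Step 3: 5 trees catch fire, 5 burn out
  TTTTTT
  TFTTT.
  F.FTTT
  ...FTT
  ....TT
  ...F.T
Step 4: 5 trees catch fire, 5 burn out
  TFTTTT
  F.FTT.
  ...FTT
  ....FT
  ....TT
  .....T
Step 5: 6 trees catch fire, 5 burn out
  F.FTTT
  ...FT.
  ....FT
  .....F
  ....FT
  .....T

F.FTTT
...FT.
....FT
.....F
....FT
.....T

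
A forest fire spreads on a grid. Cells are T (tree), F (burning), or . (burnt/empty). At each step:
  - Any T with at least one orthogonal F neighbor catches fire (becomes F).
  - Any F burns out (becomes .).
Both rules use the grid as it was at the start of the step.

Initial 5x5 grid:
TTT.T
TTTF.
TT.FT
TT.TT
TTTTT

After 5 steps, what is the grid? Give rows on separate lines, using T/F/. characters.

Step 1: 3 trees catch fire, 2 burn out
  TTT.T
  TTF..
  TT..F
  TT.FT
  TTTTT
Step 2: 4 trees catch fire, 3 burn out
  TTF.T
  TF...
  TT...
  TT..F
  TTTFT
Step 3: 5 trees catch fire, 4 burn out
  TF..T
  F....
  TF...
  TT...
  TTF.F
Step 4: 4 trees catch fire, 5 burn out
  F...T
  .....
  F....
  TF...
  TF...
Step 5: 2 trees catch fire, 4 burn out
  ....T
  .....
  .....
  F....
  F....

....T
.....
.....
F....
F....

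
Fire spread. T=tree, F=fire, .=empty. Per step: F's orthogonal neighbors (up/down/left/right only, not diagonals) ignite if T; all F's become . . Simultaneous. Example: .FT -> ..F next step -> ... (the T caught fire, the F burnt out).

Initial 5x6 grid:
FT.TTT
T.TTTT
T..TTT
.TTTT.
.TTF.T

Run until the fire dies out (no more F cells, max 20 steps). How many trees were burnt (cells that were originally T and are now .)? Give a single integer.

Step 1: +4 fires, +2 burnt (F count now 4)
Step 2: +5 fires, +4 burnt (F count now 5)
Step 3: +3 fires, +5 burnt (F count now 3)
Step 4: +4 fires, +3 burnt (F count now 4)
Step 5: +2 fires, +4 burnt (F count now 2)
Step 6: +1 fires, +2 burnt (F count now 1)
Step 7: +0 fires, +1 burnt (F count now 0)
Fire out after step 7
Initially T: 20, now '.': 29
Total burnt (originally-T cells now '.'): 19

Answer: 19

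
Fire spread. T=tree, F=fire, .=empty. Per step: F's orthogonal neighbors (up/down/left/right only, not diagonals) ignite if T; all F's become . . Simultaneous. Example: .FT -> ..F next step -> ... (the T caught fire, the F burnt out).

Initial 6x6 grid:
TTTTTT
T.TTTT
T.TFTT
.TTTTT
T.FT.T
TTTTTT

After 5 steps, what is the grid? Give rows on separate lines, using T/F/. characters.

Step 1: 7 trees catch fire, 2 burn out
  TTTTTT
  T.TFTT
  T.F.FT
  .TFFTT
  T..F.T
  TTFTTT
Step 2: 8 trees catch fire, 7 burn out
  TTTFTT
  T.F.FT
  T....F
  .F..FT
  T....T
  TF.FTT
Step 3: 6 trees catch fire, 8 burn out
  TTF.FT
  T....F
  T.....
  .....F
  T....T
  F...FT
Step 4: 5 trees catch fire, 6 burn out
  TF...F
  T.....
  T.....
  ......
  F....F
  .....F
Step 5: 1 trees catch fire, 5 burn out
  F.....
  T.....
  T.....
  ......
  ......
  ......

F.....
T.....
T.....
......
......
......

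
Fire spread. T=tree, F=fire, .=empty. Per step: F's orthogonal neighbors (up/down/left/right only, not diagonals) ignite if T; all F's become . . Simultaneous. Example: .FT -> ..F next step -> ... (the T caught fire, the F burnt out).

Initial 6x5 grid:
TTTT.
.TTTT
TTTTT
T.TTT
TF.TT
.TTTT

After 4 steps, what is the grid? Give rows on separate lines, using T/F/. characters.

Step 1: 2 trees catch fire, 1 burn out
  TTTT.
  .TTTT
  TTTTT
  T.TTT
  F..TT
  .FTTT
Step 2: 2 trees catch fire, 2 burn out
  TTTT.
  .TTTT
  TTTTT
  F.TTT
  ...TT
  ..FTT
Step 3: 2 trees catch fire, 2 burn out
  TTTT.
  .TTTT
  FTTTT
  ..TTT
  ...TT
  ...FT
Step 4: 3 trees catch fire, 2 burn out
  TTTT.
  .TTTT
  .FTTT
  ..TTT
  ...FT
  ....F

TTTT.
.TTTT
.FTTT
..TTT
...FT
....F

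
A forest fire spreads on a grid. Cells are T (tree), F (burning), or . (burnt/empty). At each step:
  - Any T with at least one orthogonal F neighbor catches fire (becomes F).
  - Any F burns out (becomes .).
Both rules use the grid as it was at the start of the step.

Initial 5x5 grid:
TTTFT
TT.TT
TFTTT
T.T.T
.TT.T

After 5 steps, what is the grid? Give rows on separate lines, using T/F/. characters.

Step 1: 6 trees catch fire, 2 burn out
  TTF.F
  TF.FT
  F.FTT
  T.T.T
  .TT.T
Step 2: 6 trees catch fire, 6 burn out
  TF...
  F...F
  ...FT
  F.F.T
  .TT.T
Step 3: 3 trees catch fire, 6 burn out
  F....
  .....
  ....F
  ....T
  .TF.T
Step 4: 2 trees catch fire, 3 burn out
  .....
  .....
  .....
  ....F
  .F..T
Step 5: 1 trees catch fire, 2 burn out
  .....
  .....
  .....
  .....
  ....F

.....
.....
.....
.....
....F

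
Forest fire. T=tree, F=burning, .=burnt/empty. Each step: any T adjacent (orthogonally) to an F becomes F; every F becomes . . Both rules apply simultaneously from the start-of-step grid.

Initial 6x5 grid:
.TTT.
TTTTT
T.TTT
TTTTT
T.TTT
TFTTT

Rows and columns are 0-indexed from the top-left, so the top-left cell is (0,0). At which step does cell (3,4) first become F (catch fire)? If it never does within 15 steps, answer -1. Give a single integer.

Step 1: cell (3,4)='T' (+2 fires, +1 burnt)
Step 2: cell (3,4)='T' (+3 fires, +2 burnt)
Step 3: cell (3,4)='T' (+4 fires, +3 burnt)
Step 4: cell (3,4)='T' (+5 fires, +4 burnt)
Step 5: cell (3,4)='F' (+4 fires, +5 burnt)
  -> target ignites at step 5
Step 6: cell (3,4)='.' (+4 fires, +4 burnt)
Step 7: cell (3,4)='.' (+3 fires, +4 burnt)
Step 8: cell (3,4)='.' (+0 fires, +3 burnt)
  fire out at step 8

5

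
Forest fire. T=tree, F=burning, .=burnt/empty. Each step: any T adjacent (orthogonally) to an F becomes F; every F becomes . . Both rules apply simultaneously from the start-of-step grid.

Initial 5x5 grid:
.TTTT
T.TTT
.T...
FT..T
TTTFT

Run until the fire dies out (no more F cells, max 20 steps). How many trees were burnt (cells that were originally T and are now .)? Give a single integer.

Answer: 7

Derivation:
Step 1: +4 fires, +2 burnt (F count now 4)
Step 2: +3 fires, +4 burnt (F count now 3)
Step 3: +0 fires, +3 burnt (F count now 0)
Fire out after step 3
Initially T: 15, now '.': 17
Total burnt (originally-T cells now '.'): 7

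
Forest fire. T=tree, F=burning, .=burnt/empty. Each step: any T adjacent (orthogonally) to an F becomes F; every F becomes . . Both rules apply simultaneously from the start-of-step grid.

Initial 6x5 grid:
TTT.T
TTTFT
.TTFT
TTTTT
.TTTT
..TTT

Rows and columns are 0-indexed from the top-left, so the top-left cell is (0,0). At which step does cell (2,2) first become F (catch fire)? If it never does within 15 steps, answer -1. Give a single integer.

Step 1: cell (2,2)='F' (+5 fires, +2 burnt)
  -> target ignites at step 1
Step 2: cell (2,2)='.' (+7 fires, +5 burnt)
Step 3: cell (2,2)='.' (+6 fires, +7 burnt)
Step 4: cell (2,2)='.' (+5 fires, +6 burnt)
Step 5: cell (2,2)='.' (+0 fires, +5 burnt)
  fire out at step 5

1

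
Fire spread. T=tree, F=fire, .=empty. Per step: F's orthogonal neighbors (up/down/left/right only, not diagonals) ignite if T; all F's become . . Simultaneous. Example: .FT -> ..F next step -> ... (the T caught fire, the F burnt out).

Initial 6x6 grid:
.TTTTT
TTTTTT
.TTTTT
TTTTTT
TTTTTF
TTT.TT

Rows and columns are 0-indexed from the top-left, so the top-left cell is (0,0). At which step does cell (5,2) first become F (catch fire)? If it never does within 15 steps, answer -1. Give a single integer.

Step 1: cell (5,2)='T' (+3 fires, +1 burnt)
Step 2: cell (5,2)='T' (+4 fires, +3 burnt)
Step 3: cell (5,2)='T' (+4 fires, +4 burnt)
Step 4: cell (5,2)='F' (+6 fires, +4 burnt)
  -> target ignites at step 4
Step 5: cell (5,2)='.' (+6 fires, +6 burnt)
Step 6: cell (5,2)='.' (+5 fires, +6 burnt)
Step 7: cell (5,2)='.' (+2 fires, +5 burnt)
Step 8: cell (5,2)='.' (+2 fires, +2 burnt)
Step 9: cell (5,2)='.' (+0 fires, +2 burnt)
  fire out at step 9

4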